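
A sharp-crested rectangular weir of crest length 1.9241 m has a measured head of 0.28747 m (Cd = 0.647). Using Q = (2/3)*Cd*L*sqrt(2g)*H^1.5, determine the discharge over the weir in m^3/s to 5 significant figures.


Q = (2/3)*0.647*1.9241*sqrt(2*9.81)*0.28747^1.5 = 0.56660 m^3/s
Therefore the discharge over the weir = 0.56660 m^3/s.


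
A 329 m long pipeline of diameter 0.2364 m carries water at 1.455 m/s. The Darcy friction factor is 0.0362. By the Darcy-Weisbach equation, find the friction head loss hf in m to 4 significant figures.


Approach: apply the Darcy-Weisbach equation, hf = f*(L/D)*(v^2/(2g)).
hf = 0.0362 * (329/0.2364) * (1.455^2 / (2*9.81))
hf = 5.436 m
Therefore the friction head loss hf = 5.436 m.


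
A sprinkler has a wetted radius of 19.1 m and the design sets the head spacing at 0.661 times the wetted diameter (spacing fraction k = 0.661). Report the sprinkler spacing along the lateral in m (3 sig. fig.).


Approach: apply the sprinkler spacing rule (spacing as a fraction of wetted diameter), S = k*(2*R).
S = 0.661 * (2 * 19.1) = 25.3 m
Therefore the sprinkler spacing along the lateral = 25.3 m.


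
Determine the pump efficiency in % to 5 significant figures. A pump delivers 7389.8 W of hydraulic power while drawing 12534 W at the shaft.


Approach: apply the efficiency ratio, eta = (P_out/P_in)*100.
eta = (7389.8 / 12534) * 100 = 58.958 %
Therefore the pump efficiency = 58.958 %.


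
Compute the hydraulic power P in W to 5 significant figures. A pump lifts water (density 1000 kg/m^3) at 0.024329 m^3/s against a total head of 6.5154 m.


Approach: apply the hydraulic power relation, P = rho*g*Q*H.
P = 1000 * 9.81 * 0.024329 * 6.5154 = 1555.0 W
Therefore the hydraulic power P = 1555.0 W.


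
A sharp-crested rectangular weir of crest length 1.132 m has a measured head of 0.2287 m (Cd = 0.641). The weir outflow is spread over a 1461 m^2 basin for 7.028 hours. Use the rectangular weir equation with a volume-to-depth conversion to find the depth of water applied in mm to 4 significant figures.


Approach: apply the rectangular weir equation with a volume-to-depth conversion, Q = (2/3)*Cd*L*sqrt(2g)*H^1.5; d = Q*t/A * 1000.
Step 1 — weir discharge:
  Q = (2/3)*0.641*1.132*sqrt(2*9.81)*0.2287^1.5 = 0.234348 m^3/s
Step 2 — volume: V = 0.234348 * 7.028*3600 = 5929.20 m^3
Step 3 — depth: d = V/A * 1000 = 5929.20/1461 * 1000 = 4058 mm
Therefore the depth of water applied = 4058 mm.


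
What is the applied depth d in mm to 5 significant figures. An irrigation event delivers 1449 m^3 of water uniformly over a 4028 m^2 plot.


Approach: apply depth from volume over area, d = (V/A)*1000.
d = (1449 / 4028) * 1000 = 359.73 mm
Therefore the applied depth d = 359.73 mm.


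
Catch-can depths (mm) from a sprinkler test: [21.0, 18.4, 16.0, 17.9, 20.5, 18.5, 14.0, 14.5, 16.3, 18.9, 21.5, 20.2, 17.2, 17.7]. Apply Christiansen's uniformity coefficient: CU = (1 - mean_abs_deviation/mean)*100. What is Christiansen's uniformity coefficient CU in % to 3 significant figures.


mean = 18.043 mm
mean |d_i - mean| = 1.8143 mm
CU = (1 - 1.8143/18.043)*100 = 89.9 %
Therefore Christiansen's uniformity coefficient CU = 89.9 %.


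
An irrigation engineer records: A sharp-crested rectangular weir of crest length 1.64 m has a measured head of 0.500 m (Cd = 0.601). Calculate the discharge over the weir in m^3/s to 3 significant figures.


Approach: apply the rectangular weir equation, Q = (2/3)*Cd*L*sqrt(2g)*H^1.5.
Q = (2/3)*0.601*1.64*sqrt(2*9.81)*0.500^1.5 = 1.03 m^3/s
Therefore the discharge over the weir = 1.03 m^3/s.


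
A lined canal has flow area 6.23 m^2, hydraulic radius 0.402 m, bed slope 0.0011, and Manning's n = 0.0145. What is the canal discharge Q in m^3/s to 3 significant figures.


Approach: apply Manning's equation, Q = (1/n)*A*R^(2/3)*S^(1/2).
Q = (1/0.0145) * 6.23 * 0.402^(2/3) * 0.0011^(1/2) = 7.76 m^3/s
Therefore the canal discharge Q = 7.76 m^3/s.


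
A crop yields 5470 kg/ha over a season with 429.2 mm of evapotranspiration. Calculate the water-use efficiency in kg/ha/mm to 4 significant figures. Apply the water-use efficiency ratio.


Approach: apply the water-use efficiency ratio, WUE = yield/ET.
WUE = 5470 / 429.2 = 12.74 kg/ha/mm
Therefore the water-use efficiency = 12.74 kg/ha/mm.


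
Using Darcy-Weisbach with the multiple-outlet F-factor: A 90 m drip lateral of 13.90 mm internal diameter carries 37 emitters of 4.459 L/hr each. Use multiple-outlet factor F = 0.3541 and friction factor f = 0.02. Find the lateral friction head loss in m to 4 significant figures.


Approach: apply Darcy-Weisbach with the multiple-outlet F-factor, Q = n*q/(3600*1000) m^3/s; v = Q/A; hf = F*f*(L/D)*(v^2/(2g)).
Q = 37*4.459/(3600*1000) = 4.58286e-05 m^3/s
A = pi*(13.90e-3/2)^2 = 1.51747e-04 m^2, so v = Q/A = 0.302007 m/s
hf = 0.3541*0.02*(90/0.01390)*(0.302007^2/(2*9.81)) = 0.2132 m
Therefore the lateral friction head loss = 0.2132 m.


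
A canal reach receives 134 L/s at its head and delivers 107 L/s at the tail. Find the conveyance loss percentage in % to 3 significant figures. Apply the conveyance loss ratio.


Approach: apply the conveyance loss ratio, loss% = ((Q_head - Q_tail)/Q_head)*100.
loss = ((134 - 107)/134)*100 = 20.1 %
Therefore the conveyance loss percentage = 20.1 %.


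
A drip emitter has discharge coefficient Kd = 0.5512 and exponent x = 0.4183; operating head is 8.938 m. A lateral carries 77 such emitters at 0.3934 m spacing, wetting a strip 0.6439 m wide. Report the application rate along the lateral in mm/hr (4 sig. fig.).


Approach: apply the emitter equation with a lateral mass balance, q = Kd*h^x; Q = n*q; rate = Q/(n*spacing*width).
Step 1 — single emitter flow (q = Kd*h^x):
  q = 0.5512 * 8.938^0.4183 = 1.37789 L/hr
Step 2 — total lateral flow: Q = 77 * 1.37789 = 106.097 L/hr
Step 3 — wetted area: A = 77 * 0.3934 * 0.6439 = 19.5049 m^2
Step 4 — application rate: Q/A = 106.097/19.5049 = 5.440 mm/hr
Therefore the application rate along the lateral = 5.440 mm/hr.


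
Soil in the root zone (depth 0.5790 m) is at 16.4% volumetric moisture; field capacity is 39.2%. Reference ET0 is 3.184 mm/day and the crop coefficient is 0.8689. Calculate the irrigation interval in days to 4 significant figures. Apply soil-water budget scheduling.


Approach: apply soil-water budget scheduling, SMD = (FC-theta)/100*depth*1000; ETc = ET0*Kc; interval = SMD/ETc.
Step 1 — soil moisture deficit:
  SMD = (39.2 - 16.4)/100 * 0.5790 * 1000 = 132.012 mm
Step 2 — daily crop ET (ETc = ET0*Kc):
  ETc = 3.184 * 0.8689 = 2.76658 mm/day
Step 3 — irrigation interval (SMD/ETc):
  interval = 132.012 / 2.76658 = 47.72 days
Therefore the irrigation interval = 47.72 days.


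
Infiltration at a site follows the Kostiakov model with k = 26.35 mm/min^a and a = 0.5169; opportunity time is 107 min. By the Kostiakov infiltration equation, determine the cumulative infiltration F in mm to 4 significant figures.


Approach: apply the Kostiakov infiltration equation, F = k*t^a.
F = 26.35 * 107^0.5169 = 295.0 mm
Therefore the cumulative infiltration F = 295.0 mm.


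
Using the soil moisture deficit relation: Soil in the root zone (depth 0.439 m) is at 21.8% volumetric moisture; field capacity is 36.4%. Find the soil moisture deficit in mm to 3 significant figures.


Approach: apply the soil moisture deficit relation, SMD = (FC - theta)/100 * depth * 1000.
SMD = (36.4 - 21.8)/100 * 0.439 * 1000 = 64.1 mm
Therefore the soil moisture deficit = 64.1 mm.


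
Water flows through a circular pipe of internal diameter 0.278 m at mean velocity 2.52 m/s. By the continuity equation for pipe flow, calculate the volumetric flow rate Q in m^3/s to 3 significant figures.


Approach: apply the continuity equation for pipe flow, Q = A * v with A = pi*(D/2)^2.
A = pi*(0.278/2)^2 = 0.060699 m^2
Q = 0.060699 * 2.52 = 0.153 m^3/s
Therefore the volumetric flow rate Q = 0.153 m^3/s.


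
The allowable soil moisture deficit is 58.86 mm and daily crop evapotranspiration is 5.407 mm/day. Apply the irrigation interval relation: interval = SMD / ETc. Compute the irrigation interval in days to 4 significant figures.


interval = 58.86 / 5.407 = 10.89 days
Therefore the irrigation interval = 10.89 days.


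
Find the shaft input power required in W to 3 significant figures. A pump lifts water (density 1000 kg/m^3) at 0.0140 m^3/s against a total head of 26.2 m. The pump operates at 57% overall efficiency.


Approach: apply hydraulic power then efficiency conversion, P = rho*g*Q*H; P_in = P/eta.
Step 1 — hydraulic power (P = rho*g*Q*H):
  P = 1000 * 9.81 * 0.0140 * 26.2 = 3598.3 W
Step 2 — input power: P_in = P/eta = 3598.3 / 0.57 = 6310 W
Therefore the shaft input power required = 6310 W.


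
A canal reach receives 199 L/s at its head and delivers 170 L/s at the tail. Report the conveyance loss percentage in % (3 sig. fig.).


Approach: apply the conveyance loss ratio, loss% = ((Q_head - Q_tail)/Q_head)*100.
loss = ((199 - 170)/199)*100 = 14.6 %
Therefore the conveyance loss percentage = 14.6 %.


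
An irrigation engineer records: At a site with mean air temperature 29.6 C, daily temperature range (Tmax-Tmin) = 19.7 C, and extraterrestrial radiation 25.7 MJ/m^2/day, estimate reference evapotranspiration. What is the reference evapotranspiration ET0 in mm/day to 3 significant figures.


Approach: apply the Hargreaves-Samani method, ET0 = 0.0023*(Tmean+17.8)*sqrt(Tmax-Tmin)*0.408*Ra.
ET0 = 0.0023*(29.6+17.8)*sqrt(19.7)*0.408*25.7 = 5.07 mm/day
Therefore the reference evapotranspiration ET0 = 5.07 mm/day.


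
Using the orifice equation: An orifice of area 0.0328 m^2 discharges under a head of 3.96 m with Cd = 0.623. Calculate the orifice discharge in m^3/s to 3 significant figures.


Approach: apply the orifice equation, Q = Cd*A*sqrt(2*g*h).
Q = 0.623 * 0.0328 * sqrt(2*9.81*3.96) = 0.180 m^3/s
Therefore the orifice discharge = 0.180 m^3/s.


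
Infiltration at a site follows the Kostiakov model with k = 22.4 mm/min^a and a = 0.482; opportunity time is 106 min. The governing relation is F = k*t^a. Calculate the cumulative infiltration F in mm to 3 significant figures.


F = 22.4 * 106^0.482 = 212 mm
Therefore the cumulative infiltration F = 212 mm.


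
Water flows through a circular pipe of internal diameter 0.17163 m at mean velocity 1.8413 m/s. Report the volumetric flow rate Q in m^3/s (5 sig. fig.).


Approach: apply the continuity equation for pipe flow, Q = A * v with A = pi*(D/2)^2.
A = pi*(0.17163/2)^2 = 0.02313536 m^2
Q = 0.02313536 * 1.8413 = 0.042599 m^3/s
Therefore the volumetric flow rate Q = 0.042599 m^3/s.


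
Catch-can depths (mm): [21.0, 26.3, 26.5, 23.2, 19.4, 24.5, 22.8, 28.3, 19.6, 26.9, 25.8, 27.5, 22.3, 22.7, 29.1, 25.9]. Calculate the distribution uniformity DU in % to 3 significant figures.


Approach: apply the low-quarter distribution uniformity, DU = (mean of lowest quarter of readings / overall mean)*100.
sorted lowest 4 of 16: [19.4, 19.6, 21.0, 22.3] -> mean = 20.575 mm
overall mean = 24.488 mm
DU = (20.575/24.488)*100 = 84.0 %
Therefore the distribution uniformity DU = 84.0 %.


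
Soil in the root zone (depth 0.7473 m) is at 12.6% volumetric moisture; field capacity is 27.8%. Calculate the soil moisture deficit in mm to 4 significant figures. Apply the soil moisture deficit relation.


Approach: apply the soil moisture deficit relation, SMD = (FC - theta)/100 * depth * 1000.
SMD = (27.8 - 12.6)/100 * 0.7473 * 1000 = 113.6 mm
Therefore the soil moisture deficit = 113.6 mm.


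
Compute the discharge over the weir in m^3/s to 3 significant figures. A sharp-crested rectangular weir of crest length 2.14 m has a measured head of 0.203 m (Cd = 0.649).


Approach: apply the rectangular weir equation, Q = (2/3)*Cd*L*sqrt(2g)*H^1.5.
Q = (2/3)*0.649*2.14*sqrt(2*9.81)*0.203^1.5 = 0.375 m^3/s
Therefore the discharge over the weir = 0.375 m^3/s.


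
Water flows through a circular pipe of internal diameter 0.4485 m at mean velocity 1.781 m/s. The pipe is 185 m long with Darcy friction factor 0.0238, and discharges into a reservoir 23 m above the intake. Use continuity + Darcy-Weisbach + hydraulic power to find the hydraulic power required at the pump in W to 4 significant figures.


Approach: apply continuity + Darcy-Weisbach + hydraulic power, Q = A*v; hf = f*(L/D)*(v^2/(2g)); H = static + hf; P = rho*g*Q*H.
Step 1 — flow rate (continuity, Q = A*v):
  A = pi*(0.4485/2)^2 = 0.157985 m^2
  Q = 0.157985 * 1.781 = 0.281371 m^3/s
Step 2 — friction head loss (Darcy-Weisbach):
  hf = 0.0238 * (185/0.4485) * (1.781^2 / (2*9.81))
  hf = 1.58714 m
Step 3 — total head: H = 23 + 1.58714 = 24.5871 m
Step 4 — hydraulic power (P = rho*g*Q*H):
  P = 1000 * 9.81 * 0.281371 * 24.5871 = 67870 W
Therefore the hydraulic power required at the pump = 67870 W.


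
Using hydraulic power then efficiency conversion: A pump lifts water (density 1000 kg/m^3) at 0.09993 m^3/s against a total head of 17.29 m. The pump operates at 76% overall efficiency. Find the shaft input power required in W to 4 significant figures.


Approach: apply hydraulic power then efficiency conversion, P = rho*g*Q*H; P_in = P/eta.
Step 1 — hydraulic power (P = rho*g*Q*H):
  P = 1000 * 9.81 * 0.09993 * 17.29 = 16949.6 W
Step 2 — input power: P_in = P/eta = 16949.6 / 0.76 = 22300 W
Therefore the shaft input power required = 22300 W.


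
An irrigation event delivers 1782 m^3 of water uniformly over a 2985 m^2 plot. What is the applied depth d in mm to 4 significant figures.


Approach: apply depth from volume over area, d = (V/A)*1000.
d = (1782 / 2985) * 1000 = 597.0 mm
Therefore the applied depth d = 597.0 mm.


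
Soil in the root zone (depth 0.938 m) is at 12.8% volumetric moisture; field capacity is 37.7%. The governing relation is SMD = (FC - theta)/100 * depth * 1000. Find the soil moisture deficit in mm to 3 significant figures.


SMD = (37.7 - 12.8)/100 * 0.938 * 1000 = 234 mm
Therefore the soil moisture deficit = 234 mm.


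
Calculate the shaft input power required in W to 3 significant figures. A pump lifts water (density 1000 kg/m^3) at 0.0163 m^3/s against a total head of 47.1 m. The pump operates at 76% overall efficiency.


Approach: apply hydraulic power then efficiency conversion, P = rho*g*Q*H; P_in = P/eta.
Step 1 — hydraulic power (P = rho*g*Q*H):
  P = 1000 * 9.81 * 0.0163 * 47.1 = 7531.4 W
Step 2 — input power: P_in = P/eta = 7531.4 / 0.76 = 9910 W
Therefore the shaft input power required = 9910 W.


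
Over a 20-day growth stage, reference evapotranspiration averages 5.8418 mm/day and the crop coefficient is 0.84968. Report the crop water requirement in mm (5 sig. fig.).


Approach: apply the crop water requirement relation, CWR = ET0 * Kc * days.
CWR = 5.8418 * 0.84968 * 20 = 99.273 mm
Therefore the crop water requirement = 99.273 mm.


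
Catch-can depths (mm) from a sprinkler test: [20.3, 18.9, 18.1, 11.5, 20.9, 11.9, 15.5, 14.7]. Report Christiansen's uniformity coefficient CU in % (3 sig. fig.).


Approach: apply Christiansen's uniformity coefficient, CU = (1 - mean_abs_deviation/mean)*100.
mean = 16.475 mm
mean |d_i - mean| = 3.0750 mm
CU = (1 - 3.0750/16.475)*100 = 81.3 %
Therefore Christiansen's uniformity coefficient CU = 81.3 %.


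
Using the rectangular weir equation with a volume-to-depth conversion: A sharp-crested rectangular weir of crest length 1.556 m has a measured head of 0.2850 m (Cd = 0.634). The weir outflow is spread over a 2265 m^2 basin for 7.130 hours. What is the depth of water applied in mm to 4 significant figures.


Approach: apply the rectangular weir equation with a volume-to-depth conversion, Q = (2/3)*Cd*L*sqrt(2g)*H^1.5; d = Q*t/A * 1000.
Step 1 — weir discharge:
  Q = (2/3)*0.634*1.556*sqrt(2*9.81)*0.2850^1.5 = 0.443225 m^3/s
Step 2 — volume: V = 0.443225 * 7.130*3600 = 11376.7 m^3
Step 3 — depth: d = V/A * 1000 = 11376.7/2265 * 1000 = 5023 mm
Therefore the depth of water applied = 5023 mm.


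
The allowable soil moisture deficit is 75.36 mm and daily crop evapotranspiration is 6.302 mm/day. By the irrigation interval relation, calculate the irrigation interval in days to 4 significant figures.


Approach: apply the irrigation interval relation, interval = SMD / ETc.
interval = 75.36 / 6.302 = 11.96 days
Therefore the irrigation interval = 11.96 days.


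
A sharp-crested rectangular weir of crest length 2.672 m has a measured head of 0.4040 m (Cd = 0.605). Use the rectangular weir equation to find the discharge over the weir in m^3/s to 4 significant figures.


Approach: apply the rectangular weir equation, Q = (2/3)*Cd*L*sqrt(2g)*H^1.5.
Q = (2/3)*0.605*2.672*sqrt(2*9.81)*0.4040^1.5 = 1.226 m^3/s
Therefore the discharge over the weir = 1.226 m^3/s.


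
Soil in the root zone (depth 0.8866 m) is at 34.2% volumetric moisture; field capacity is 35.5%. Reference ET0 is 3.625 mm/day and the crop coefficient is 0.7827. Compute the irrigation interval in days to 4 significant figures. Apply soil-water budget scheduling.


Approach: apply soil-water budget scheduling, SMD = (FC-theta)/100*depth*1000; ETc = ET0*Kc; interval = SMD/ETc.
Step 1 — soil moisture deficit:
  SMD = (35.5 - 34.2)/100 * 0.8866 * 1000 = 11.5258 mm
Step 2 — daily crop ET (ETc = ET0*Kc):
  ETc = 3.625 * 0.7827 = 2.83729 mm/day
Step 3 — irrigation interval (SMD/ETc):
  interval = 11.5258 / 2.83729 = 4.062 days
Therefore the irrigation interval = 4.062 days.


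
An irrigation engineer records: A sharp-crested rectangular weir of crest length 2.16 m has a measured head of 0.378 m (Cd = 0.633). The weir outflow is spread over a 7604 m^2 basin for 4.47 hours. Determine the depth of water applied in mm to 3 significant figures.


Approach: apply the rectangular weir equation with a volume-to-depth conversion, Q = (2/3)*Cd*L*sqrt(2g)*H^1.5; d = Q*t/A * 1000.
Step 1 — weir discharge:
  Q = (2/3)*0.633*2.16*sqrt(2*9.81)*0.378^1.5 = 0.93833 m^3/s
Step 2 — volume: V = 0.93833 * 4.47*3600 = 15100 m^3
Step 3 — depth: d = V/A * 1000 = 15100/7604 * 1000 = 1990 mm
Therefore the depth of water applied = 1990 mm.


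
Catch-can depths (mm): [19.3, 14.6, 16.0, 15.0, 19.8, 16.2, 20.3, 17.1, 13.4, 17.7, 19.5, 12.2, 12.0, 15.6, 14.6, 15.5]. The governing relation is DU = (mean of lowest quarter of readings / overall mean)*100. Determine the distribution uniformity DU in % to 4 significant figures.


sorted lowest 4 of 16: [12.0, 12.2, 13.4, 14.6] -> mean = 13.0500 mm
overall mean = 16.1750 mm
DU = (13.0500/16.1750)*100 = 80.68 %
Therefore the distribution uniformity DU = 80.68 %.


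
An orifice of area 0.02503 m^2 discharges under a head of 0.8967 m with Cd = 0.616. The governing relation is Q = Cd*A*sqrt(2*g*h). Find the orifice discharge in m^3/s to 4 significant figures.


Q = 0.616 * 0.02503 * sqrt(2*9.81*0.8967) = 0.06467 m^3/s
Therefore the orifice discharge = 0.06467 m^3/s.


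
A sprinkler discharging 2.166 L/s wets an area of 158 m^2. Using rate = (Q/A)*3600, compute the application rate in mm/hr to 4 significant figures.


rate = (2.166 / 158) * 3600 = 49.35 mm/hr
Therefore the application rate = 49.35 mm/hr.


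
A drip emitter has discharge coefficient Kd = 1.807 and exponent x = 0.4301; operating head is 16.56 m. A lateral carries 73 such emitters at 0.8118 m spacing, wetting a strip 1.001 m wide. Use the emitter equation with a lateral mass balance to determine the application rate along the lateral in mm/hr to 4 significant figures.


Approach: apply the emitter equation with a lateral mass balance, q = Kd*h^x; Q = n*q; rate = Q/(n*spacing*width).
Step 1 — single emitter flow (q = Kd*h^x):
  q = 1.807 * 16.56^0.4301 = 6.04333 L/hr
Step 2 — total lateral flow: Q = 73 * 6.04333 = 441.163 L/hr
Step 3 — wetted area: A = 73 * 0.8118 * 1.001 = 59.3207 m^2
Step 4 — application rate: Q/A = 441.163/59.3207 = 7.437 mm/hr
Therefore the application rate along the lateral = 7.437 mm/hr.


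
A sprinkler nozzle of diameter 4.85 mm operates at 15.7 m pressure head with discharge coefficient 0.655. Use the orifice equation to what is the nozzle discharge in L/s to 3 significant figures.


Approach: apply the orifice equation, Q = Cd*A*sqrt(2*g*h), A = pi*(d/2)^2.
A = pi*(4.85e-3/2)^2 = 1.8475e-05 m^2
Q = 0.655 * 1.8475e-05 * sqrt(2*9.81*15.7) * 1000 = 0.212 L/s
Therefore the nozzle discharge = 0.212 L/s.


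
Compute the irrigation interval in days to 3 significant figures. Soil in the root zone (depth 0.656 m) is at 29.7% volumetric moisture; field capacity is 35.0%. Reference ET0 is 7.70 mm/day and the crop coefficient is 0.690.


Approach: apply soil-water budget scheduling, SMD = (FC-theta)/100*depth*1000; ETc = ET0*Kc; interval = SMD/ETc.
Step 1 — soil moisture deficit:
  SMD = (35.0 - 29.7)/100 * 0.656 * 1000 = 34.768 mm
Step 2 — daily crop ET (ETc = ET0*Kc):
  ETc = 7.70 * 0.690 = 5.3130 mm/day
Step 3 — irrigation interval (SMD/ETc):
  interval = 34.768 / 5.3130 = 6.54 days
Therefore the irrigation interval = 6.54 days.


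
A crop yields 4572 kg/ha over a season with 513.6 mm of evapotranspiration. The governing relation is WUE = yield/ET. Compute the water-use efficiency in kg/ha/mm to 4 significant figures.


WUE = 4572 / 513.6 = 8.902 kg/ha/mm
Therefore the water-use efficiency = 8.902 kg/ha/mm.


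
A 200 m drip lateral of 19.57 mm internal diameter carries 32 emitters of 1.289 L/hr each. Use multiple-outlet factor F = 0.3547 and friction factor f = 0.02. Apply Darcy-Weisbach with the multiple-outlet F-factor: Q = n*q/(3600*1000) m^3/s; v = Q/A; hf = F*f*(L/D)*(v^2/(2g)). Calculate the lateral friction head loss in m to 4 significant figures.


Q = 32*1.289/(3600*1000) = 1.14578e-05 m^3/s
A = pi*(19.57e-3/2)^2 = 3.00796e-04 m^2, so v = Q/A = 0.0380916 m/s
hf = 0.3547*0.02*(200/0.01957)*(0.0380916^2/(2*9.81)) = 0.005362 m
Therefore the lateral friction head loss = 0.005362 m.


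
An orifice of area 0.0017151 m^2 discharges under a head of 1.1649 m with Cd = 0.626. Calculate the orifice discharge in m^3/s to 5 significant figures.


Approach: apply the orifice equation, Q = Cd*A*sqrt(2*g*h).
Q = 0.626 * 0.0017151 * sqrt(2*9.81*1.1649) = 0.0051328 m^3/s
Therefore the orifice discharge = 0.0051328 m^3/s.


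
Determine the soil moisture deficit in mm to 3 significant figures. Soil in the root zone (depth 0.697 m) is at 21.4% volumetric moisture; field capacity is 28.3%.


Approach: apply the soil moisture deficit relation, SMD = (FC - theta)/100 * depth * 1000.
SMD = (28.3 - 21.4)/100 * 0.697 * 1000 = 48.1 mm
Therefore the soil moisture deficit = 48.1 mm.


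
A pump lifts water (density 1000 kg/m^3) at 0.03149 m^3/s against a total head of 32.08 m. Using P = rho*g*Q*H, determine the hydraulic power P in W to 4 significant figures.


P = 1000 * 9.81 * 0.03149 * 32.08 = 9910 W
Therefore the hydraulic power P = 9910 W.


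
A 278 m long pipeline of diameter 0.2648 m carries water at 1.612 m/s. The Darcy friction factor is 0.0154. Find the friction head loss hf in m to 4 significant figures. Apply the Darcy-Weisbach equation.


Approach: apply the Darcy-Weisbach equation, hf = f*(L/D)*(v^2/(2g)).
hf = 0.0154 * (278/0.2648) * (1.612^2 / (2*9.81))
hf = 2.141 m
Therefore the friction head loss hf = 2.141 m.


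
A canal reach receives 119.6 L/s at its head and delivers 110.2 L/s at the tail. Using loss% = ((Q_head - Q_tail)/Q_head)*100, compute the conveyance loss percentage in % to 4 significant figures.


loss = ((119.6 - 110.2)/119.6)*100 = 7.860 %
Therefore the conveyance loss percentage = 7.860 %.


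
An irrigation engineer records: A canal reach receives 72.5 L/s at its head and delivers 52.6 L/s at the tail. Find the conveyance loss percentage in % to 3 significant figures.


Approach: apply the conveyance loss ratio, loss% = ((Q_head - Q_tail)/Q_head)*100.
loss = ((72.5 - 52.6)/72.5)*100 = 27.4 %
Therefore the conveyance loss percentage = 27.4 %.


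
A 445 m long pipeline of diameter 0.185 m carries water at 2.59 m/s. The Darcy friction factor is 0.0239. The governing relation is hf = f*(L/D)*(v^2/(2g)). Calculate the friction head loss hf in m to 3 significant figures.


hf = 0.0239 * (445/0.185) * (2.59^2 / (2*9.81))
hf = 19.7 m
Therefore the friction head loss hf = 19.7 m.


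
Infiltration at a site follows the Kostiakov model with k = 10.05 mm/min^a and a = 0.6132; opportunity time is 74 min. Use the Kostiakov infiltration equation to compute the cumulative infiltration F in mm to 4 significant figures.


Approach: apply the Kostiakov infiltration equation, F = k*t^a.
F = 10.05 * 74^0.6132 = 140.7 mm
Therefore the cumulative infiltration F = 140.7 mm.


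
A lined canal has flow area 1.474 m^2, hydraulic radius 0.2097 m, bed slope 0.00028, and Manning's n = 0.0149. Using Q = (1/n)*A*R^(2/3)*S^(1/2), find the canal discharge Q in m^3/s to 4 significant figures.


Q = (1/0.0149) * 1.474 * 0.2097^(2/3) * 0.00028^(1/2) = 0.5843 m^3/s
Therefore the canal discharge Q = 0.5843 m^3/s.


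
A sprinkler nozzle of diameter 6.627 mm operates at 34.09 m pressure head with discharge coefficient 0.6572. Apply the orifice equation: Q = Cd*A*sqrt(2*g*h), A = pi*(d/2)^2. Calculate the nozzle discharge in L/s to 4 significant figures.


A = pi*(6.627e-3/2)^2 = 3.44924e-05 m^2
Q = 0.6572 * 3.44924e-05 * sqrt(2*9.81*34.09) * 1000 = 0.5863 L/s
Therefore the nozzle discharge = 0.5863 L/s.


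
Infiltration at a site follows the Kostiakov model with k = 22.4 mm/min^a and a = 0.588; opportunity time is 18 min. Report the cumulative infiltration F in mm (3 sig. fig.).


Approach: apply the Kostiakov infiltration equation, F = k*t^a.
F = 22.4 * 18^0.588 = 123 mm
Therefore the cumulative infiltration F = 123 mm.


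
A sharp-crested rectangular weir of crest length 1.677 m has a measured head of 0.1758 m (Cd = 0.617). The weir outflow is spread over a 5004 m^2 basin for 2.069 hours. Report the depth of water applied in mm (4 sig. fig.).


Approach: apply the rectangular weir equation with a volume-to-depth conversion, Q = (2/3)*Cd*L*sqrt(2g)*H^1.5; d = Q*t/A * 1000.
Step 1 — weir discharge:
  Q = (2/3)*0.617*1.677*sqrt(2*9.81)*0.1758^1.5 = 0.225219 m^3/s
Step 2 — volume: V = 0.225219 * 2.069*3600 = 1677.52 m^3
Step 3 — depth: d = V/A * 1000 = 1677.52/5004 * 1000 = 335.2 mm
Therefore the depth of water applied = 335.2 mm.


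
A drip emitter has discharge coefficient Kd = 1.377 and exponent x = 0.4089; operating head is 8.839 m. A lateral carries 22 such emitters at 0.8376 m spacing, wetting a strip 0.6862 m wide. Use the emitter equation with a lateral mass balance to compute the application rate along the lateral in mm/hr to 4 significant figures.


Approach: apply the emitter equation with a lateral mass balance, q = Kd*h^x; Q = n*q; rate = Q/(n*spacing*width).
Step 1 — single emitter flow (q = Kd*h^x):
  q = 1.377 * 8.839^0.4089 = 3.35674 L/hr
Step 2 — total lateral flow: Q = 22 * 3.35674 = 73.8484 L/hr
Step 3 — wetted area: A = 22 * 0.8376 * 0.6862 = 12.6447 m^2
Step 4 — application rate: Q/A = 73.8484/12.6447 = 5.840 mm/hr
Therefore the application rate along the lateral = 5.840 mm/hr.


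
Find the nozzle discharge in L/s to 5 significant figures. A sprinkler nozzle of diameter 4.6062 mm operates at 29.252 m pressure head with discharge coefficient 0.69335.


Approach: apply the orifice equation, Q = Cd*A*sqrt(2*g*h), A = pi*(d/2)^2.
A = pi*(4.6062e-3/2)^2 = 1.666385e-05 m^2
Q = 0.69335 * 1.666385e-05 * sqrt(2*9.81*29.252) * 1000 = 0.27679 L/s
Therefore the nozzle discharge = 0.27679 L/s.


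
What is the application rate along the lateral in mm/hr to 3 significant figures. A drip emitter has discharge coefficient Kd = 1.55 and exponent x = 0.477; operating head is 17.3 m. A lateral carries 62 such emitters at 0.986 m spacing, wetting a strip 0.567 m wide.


Approach: apply the emitter equation with a lateral mass balance, q = Kd*h^x; Q = n*q; rate = Q/(n*spacing*width).
Step 1 — single emitter flow (q = Kd*h^x):
  q = 1.55 * 17.3^0.477 = 6.0378 L/hr
Step 2 — total lateral flow: Q = 62 * 6.0378 = 374.34 L/hr
Step 3 — wetted area: A = 62 * 0.986 * 0.567 = 34.662 m^2
Step 4 — application rate: Q/A = 374.34/34.662 = 10.8 mm/hr
Therefore the application rate along the lateral = 10.8 mm/hr.


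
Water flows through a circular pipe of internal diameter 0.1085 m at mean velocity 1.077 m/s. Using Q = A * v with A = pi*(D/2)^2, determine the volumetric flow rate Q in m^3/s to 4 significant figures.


A = pi*(0.1085/2)^2 = 0.00924590 m^2
Q = 0.00924590 * 1.077 = 0.009958 m^3/s
Therefore the volumetric flow rate Q = 0.009958 m^3/s.


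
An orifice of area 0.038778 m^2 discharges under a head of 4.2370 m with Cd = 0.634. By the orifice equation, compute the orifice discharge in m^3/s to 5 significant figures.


Approach: apply the orifice equation, Q = Cd*A*sqrt(2*g*h).
Q = 0.634 * 0.038778 * sqrt(2*9.81*4.2370) = 0.22416 m^3/s
Therefore the orifice discharge = 0.22416 m^3/s.


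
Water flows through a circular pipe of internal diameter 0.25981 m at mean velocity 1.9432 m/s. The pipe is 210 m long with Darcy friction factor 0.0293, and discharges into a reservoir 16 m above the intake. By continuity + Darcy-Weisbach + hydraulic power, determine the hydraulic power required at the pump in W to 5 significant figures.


Approach: apply continuity + Darcy-Weisbach + hydraulic power, Q = A*v; hf = f*(L/D)*(v^2/(2g)); H = static + hf; P = rho*g*Q*H.
Step 1 — flow rate (continuity, Q = A*v):
  A = pi*(0.25981/2)^2 = 0.05301535 m^2
  Q = 0.05301535 * 1.9432 = 0.1030194 m^3/s
Step 2 — friction head loss (Darcy-Weisbach):
  hf = 0.0293 * (210/0.25981) * (1.9432^2 / (2*9.81))
  hf = 4.557924 m
Step 3 — total head: H = 16 + 4.557924 = 20.55792 m
Step 4 — hydraulic power (P = rho*g*Q*H):
  P = 1000 * 9.81 * 0.1030194 * 20.55792 = 20776 W
Therefore the hydraulic power required at the pump = 20776 W.


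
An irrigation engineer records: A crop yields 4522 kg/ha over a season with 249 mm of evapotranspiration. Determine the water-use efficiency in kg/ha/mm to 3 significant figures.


Approach: apply the water-use efficiency ratio, WUE = yield/ET.
WUE = 4522 / 249 = 18.2 kg/ha/mm
Therefore the water-use efficiency = 18.2 kg/ha/mm.


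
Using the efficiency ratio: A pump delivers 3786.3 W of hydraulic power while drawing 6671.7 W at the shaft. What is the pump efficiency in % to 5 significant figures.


Approach: apply the efficiency ratio, eta = (P_out/P_in)*100.
eta = (3786.3 / 6671.7) * 100 = 56.752 %
Therefore the pump efficiency = 56.752 %.


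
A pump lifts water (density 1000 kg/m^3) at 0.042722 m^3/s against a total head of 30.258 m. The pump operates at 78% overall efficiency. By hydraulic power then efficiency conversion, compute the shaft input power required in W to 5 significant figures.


Approach: apply hydraulic power then efficiency conversion, P = rho*g*Q*H; P_in = P/eta.
Step 1 — hydraulic power (P = rho*g*Q*H):
  P = 1000 * 9.81 * 0.042722 * 30.258 = 12681.21 W
Step 2 — input power: P_in = P/eta = 12681.21 / 0.78 = 16258 W
Therefore the shaft input power required = 16258 W.


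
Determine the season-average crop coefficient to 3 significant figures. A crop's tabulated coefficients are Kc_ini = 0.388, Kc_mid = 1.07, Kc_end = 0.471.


Approach: apply a simple seasonal average, Kc_avg = (Kc_ini + Kc_mid + Kc_end)/3.
Kc_avg = (0.388 + 1.07 + 0.471)/3 = 0.643
Therefore the season-average crop coefficient = 0.643.


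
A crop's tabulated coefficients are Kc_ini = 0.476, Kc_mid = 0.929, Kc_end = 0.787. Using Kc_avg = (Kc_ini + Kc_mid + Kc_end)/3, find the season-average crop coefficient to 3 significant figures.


Kc_avg = (0.476 + 0.929 + 0.787)/3 = 0.731
Therefore the season-average crop coefficient = 0.731.


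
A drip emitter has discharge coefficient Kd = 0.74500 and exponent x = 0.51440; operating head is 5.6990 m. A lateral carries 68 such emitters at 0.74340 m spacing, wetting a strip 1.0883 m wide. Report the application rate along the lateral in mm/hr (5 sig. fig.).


Approach: apply the emitter equation with a lateral mass balance, q = Kd*h^x; Q = n*q; rate = Q/(n*spacing*width).
Step 1 — single emitter flow (q = Kd*h^x):
  q = 0.74500 * 5.6990^0.51440 = 1.823640 L/hr
Step 2 — total lateral flow: Q = 68 * 1.823640 = 124.0075 L/hr
Step 3 — wetted area: A = 68 * 0.74340 * 1.0883 = 55.01487 m^2
Step 4 — application rate: Q/A = 124.0075/55.01487 = 2.2541 mm/hr
Therefore the application rate along the lateral = 2.2541 mm/hr.


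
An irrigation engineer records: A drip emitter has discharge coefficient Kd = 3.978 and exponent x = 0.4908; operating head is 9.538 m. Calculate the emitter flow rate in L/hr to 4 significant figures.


Approach: apply the emitter characteristic equation, q = Kd * h^x.
q = 3.978 * 9.538^0.4908 = 12.03 L/hr
Therefore the emitter flow rate = 12.03 L/hr.


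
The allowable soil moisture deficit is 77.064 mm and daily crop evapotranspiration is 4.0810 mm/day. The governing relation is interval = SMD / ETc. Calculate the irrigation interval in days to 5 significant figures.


interval = 77.064 / 4.0810 = 18.884 days
Therefore the irrigation interval = 18.884 days.


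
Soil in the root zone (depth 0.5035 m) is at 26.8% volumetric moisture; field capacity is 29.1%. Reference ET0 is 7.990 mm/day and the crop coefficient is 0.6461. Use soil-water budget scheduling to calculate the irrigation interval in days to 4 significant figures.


Approach: apply soil-water budget scheduling, SMD = (FC-theta)/100*depth*1000; ETc = ET0*Kc; interval = SMD/ETc.
Step 1 — soil moisture deficit:
  SMD = (29.1 - 26.8)/100 * 0.5035 * 1000 = 11.5805 mm
Step 2 — daily crop ET (ETc = ET0*Kc):
  ETc = 7.990 * 0.6461 = 5.16234 mm/day
Step 3 — irrigation interval (SMD/ETc):
  interval = 11.5805 / 5.16234 = 2.243 days
Therefore the irrigation interval = 2.243 days.


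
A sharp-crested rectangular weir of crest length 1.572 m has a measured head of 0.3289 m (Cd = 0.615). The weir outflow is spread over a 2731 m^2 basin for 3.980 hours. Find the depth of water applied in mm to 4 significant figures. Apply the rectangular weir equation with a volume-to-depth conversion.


Approach: apply the rectangular weir equation with a volume-to-depth conversion, Q = (2/3)*Cd*L*sqrt(2g)*H^1.5; d = Q*t/A * 1000.
Step 1 — weir discharge:
  Q = (2/3)*0.615*1.572*sqrt(2*9.81)*0.3289^1.5 = 0.538495 m^3/s
Step 2 — volume: V = 0.538495 * 3.980*3600 = 7715.56 m^3
Step 3 — depth: d = V/A * 1000 = 7715.56/2731 * 1000 = 2825 mm
Therefore the depth of water applied = 2825 mm.


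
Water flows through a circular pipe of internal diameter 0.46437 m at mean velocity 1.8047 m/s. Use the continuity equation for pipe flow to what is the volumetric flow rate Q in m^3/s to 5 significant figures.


Approach: apply the continuity equation for pipe flow, Q = A * v with A = pi*(D/2)^2.
A = pi*(0.46437/2)^2 = 0.1693629 m^2
Q = 0.1693629 * 1.8047 = 0.30565 m^3/s
Therefore the volumetric flow rate Q = 0.30565 m^3/s.


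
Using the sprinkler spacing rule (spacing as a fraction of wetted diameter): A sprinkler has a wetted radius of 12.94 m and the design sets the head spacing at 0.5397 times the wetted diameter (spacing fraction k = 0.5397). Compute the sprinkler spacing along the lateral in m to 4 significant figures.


Approach: apply the sprinkler spacing rule (spacing as a fraction of wetted diameter), S = k*(2*R).
S = 0.5397 * (2 * 12.94) = 13.97 m
Therefore the sprinkler spacing along the lateral = 13.97 m.


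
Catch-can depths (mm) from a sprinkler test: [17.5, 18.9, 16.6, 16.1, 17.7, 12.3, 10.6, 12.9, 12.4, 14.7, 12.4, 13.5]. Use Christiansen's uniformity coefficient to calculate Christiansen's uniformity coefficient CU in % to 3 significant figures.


Approach: apply Christiansen's uniformity coefficient, CU = (1 - mean_abs_deviation/mean)*100.
mean = 14.633 mm
mean |d_i - mean| = 2.2833 mm
CU = (1 - 2.2833/14.633)*100 = 84.4 %
Therefore Christiansen's uniformity coefficient CU = 84.4 %.


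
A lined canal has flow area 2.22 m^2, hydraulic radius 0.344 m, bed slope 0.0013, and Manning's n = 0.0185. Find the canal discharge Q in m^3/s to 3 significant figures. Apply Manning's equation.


Approach: apply Manning's equation, Q = (1/n)*A*R^(2/3)*S^(1/2).
Q = (1/0.0185) * 2.22 * 0.344^(2/3) * 0.0013^(1/2) = 2.12 m^3/s
Therefore the canal discharge Q = 2.12 m^3/s.


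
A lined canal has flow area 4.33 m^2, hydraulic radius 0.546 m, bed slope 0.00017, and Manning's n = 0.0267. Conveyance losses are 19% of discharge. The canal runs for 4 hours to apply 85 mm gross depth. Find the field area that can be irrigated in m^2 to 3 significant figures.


Approach: apply Manning's equation with a conveyance and depth budget, Q = (1/n)*A*R^(2/3)*S^(1/2); Q_field = Q*(1-loss); Area = Q_field*t/(d/1000).
Step 1 — canal discharge (Manning's equation):
  Q = (1/0.0267) * 4.33 * 0.546^(2/3) * 0.00017^(1/2) = 1.4125 m^3/s
Step 2 — delivered flow: Q_field = 1.4125*(1 - 19/100) = 1.1441 m^3/s
Step 3 — volume delivered: V = 1.1441 * 4*3600 = 16476 m^3
Step 4 — area served: A = V / (depth/1000) = 16476 / 0.085 = 194000 m^2
Therefore the field area that can be irrigated = 194000 m^2.


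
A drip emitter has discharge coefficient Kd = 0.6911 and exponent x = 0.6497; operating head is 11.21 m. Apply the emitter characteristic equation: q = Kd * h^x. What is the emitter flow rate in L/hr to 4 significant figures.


q = 0.6911 * 11.21^0.6497 = 3.323 L/hr
Therefore the emitter flow rate = 3.323 L/hr.


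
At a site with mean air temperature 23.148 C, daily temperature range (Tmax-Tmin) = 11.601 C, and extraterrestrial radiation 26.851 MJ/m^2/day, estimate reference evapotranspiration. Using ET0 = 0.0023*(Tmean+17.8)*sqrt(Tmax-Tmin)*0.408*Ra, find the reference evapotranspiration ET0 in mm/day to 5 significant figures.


ET0 = 0.0023*(23.148+17.8)*sqrt(11.601)*0.408*26.851 = 3.5142 mm/day
Therefore the reference evapotranspiration ET0 = 3.5142 mm/day.


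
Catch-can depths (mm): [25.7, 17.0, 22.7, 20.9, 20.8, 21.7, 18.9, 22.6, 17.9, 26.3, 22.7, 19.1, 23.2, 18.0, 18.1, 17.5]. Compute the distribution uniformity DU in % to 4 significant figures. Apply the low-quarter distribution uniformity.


Approach: apply the low-quarter distribution uniformity, DU = (mean of lowest quarter of readings / overall mean)*100.
sorted lowest 4 of 16: [17.0, 17.5, 17.9, 18.0] -> mean = 17.6000 mm
overall mean = 20.8188 mm
DU = (17.6000/20.8188)*100 = 84.54 %
Therefore the distribution uniformity DU = 84.54 %.


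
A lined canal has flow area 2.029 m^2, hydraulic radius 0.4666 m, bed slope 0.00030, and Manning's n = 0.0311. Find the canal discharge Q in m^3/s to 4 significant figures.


Approach: apply Manning's equation, Q = (1/n)*A*R^(2/3)*S^(1/2).
Q = (1/0.0311) * 2.029 * 0.4666^(2/3) * 0.00030^(1/2) = 0.6798 m^3/s
Therefore the canal discharge Q = 0.6798 m^3/s.


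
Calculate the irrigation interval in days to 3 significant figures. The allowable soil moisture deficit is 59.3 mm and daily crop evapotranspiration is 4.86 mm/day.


Approach: apply the irrigation interval relation, interval = SMD / ETc.
interval = 59.3 / 4.86 = 12.2 days
Therefore the irrigation interval = 12.2 days.


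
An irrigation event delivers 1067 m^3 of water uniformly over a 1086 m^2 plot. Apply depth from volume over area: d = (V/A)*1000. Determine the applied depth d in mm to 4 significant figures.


d = (1067 / 1086) * 1000 = 982.5 mm
Therefore the applied depth d = 982.5 mm.


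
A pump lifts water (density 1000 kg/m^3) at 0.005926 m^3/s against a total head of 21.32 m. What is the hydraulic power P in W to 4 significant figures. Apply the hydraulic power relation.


Approach: apply the hydraulic power relation, P = rho*g*Q*H.
P = 1000 * 9.81 * 0.005926 * 21.32 = 1239 W
Therefore the hydraulic power P = 1239 W.


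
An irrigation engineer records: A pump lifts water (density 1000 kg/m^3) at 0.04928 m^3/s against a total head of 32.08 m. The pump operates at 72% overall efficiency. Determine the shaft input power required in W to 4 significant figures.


Approach: apply hydraulic power then efficiency conversion, P = rho*g*Q*H; P_in = P/eta.
Step 1 — hydraulic power (P = rho*g*Q*H):
  P = 1000 * 9.81 * 0.04928 * 32.08 = 15508.7 W
Step 2 — input power: P_in = P/eta = 15508.7 / 0.72 = 21540 W
Therefore the shaft input power required = 21540 W.
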